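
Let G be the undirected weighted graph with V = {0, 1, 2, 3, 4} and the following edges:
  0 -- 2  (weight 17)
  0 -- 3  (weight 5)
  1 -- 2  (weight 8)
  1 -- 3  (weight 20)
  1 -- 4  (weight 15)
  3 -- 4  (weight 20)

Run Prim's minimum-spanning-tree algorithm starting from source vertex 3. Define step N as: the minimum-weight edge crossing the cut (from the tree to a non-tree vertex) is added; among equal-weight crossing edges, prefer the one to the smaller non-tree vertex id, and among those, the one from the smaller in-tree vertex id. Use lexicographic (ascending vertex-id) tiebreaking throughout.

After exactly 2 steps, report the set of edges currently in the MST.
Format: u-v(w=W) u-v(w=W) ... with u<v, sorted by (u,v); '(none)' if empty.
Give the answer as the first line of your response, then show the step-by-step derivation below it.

0-2(w=17) 0-3(w=5)

step 1: add edge 0-3 (w=5); MST = {0-3(w=5)}
step 2: add edge 0-2 (w=17); MST = {0-2(w=17) 0-3(w=5)}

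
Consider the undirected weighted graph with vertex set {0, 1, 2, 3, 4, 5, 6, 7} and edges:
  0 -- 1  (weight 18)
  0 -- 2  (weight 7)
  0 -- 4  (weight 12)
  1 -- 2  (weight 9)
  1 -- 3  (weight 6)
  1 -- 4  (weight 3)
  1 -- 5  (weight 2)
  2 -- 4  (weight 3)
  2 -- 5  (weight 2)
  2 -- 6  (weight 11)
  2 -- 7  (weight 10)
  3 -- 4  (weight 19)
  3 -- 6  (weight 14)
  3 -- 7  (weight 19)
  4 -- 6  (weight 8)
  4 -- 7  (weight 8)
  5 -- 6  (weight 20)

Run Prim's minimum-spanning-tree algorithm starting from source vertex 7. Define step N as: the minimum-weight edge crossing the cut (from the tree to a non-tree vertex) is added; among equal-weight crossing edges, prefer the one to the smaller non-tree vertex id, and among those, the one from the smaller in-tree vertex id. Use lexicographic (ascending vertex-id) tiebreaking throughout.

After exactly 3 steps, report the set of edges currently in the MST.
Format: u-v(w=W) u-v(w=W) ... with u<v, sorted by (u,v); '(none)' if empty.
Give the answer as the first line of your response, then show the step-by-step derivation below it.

1-4(w=3) 1-5(w=2) 4-7(w=8)

step 1: add edge 4-7 (w=8); MST = {4-7(w=8)}
step 2: add edge 1-4 (w=3); MST = {1-4(w=3) 4-7(w=8)}
step 3: add edge 1-5 (w=2); MST = {1-4(w=3) 1-5(w=2) 4-7(w=8)}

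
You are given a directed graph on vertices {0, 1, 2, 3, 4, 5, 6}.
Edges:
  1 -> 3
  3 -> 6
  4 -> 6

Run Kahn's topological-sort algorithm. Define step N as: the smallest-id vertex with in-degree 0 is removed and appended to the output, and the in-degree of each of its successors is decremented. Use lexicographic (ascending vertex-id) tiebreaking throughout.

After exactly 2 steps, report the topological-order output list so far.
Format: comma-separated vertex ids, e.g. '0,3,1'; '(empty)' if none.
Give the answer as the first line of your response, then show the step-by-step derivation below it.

0,1

step 1: output 0; order=[0]; indeg=(0,0,0,1,0,0,2)
step 2: output 1; order=[0,1]; indeg=(0,0,0,0,0,0,2)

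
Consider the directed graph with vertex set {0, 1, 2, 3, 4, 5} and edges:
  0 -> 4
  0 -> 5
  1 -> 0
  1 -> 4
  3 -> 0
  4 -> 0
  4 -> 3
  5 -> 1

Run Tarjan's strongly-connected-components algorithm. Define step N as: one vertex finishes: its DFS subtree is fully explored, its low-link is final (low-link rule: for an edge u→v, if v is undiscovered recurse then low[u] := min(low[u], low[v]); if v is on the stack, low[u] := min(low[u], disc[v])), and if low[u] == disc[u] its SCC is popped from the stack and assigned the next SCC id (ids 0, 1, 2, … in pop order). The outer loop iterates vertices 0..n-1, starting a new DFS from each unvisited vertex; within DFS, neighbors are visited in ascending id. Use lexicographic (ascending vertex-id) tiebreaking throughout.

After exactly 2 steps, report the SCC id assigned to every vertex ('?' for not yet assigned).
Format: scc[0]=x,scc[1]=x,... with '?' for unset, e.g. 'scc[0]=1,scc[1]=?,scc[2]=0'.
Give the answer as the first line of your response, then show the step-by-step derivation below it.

scc[0]=?,scc[1]=?,scc[2]=?,scc[3]=?,scc[4]=?,scc[5]=?

step 1: low=(low[0]=0,low[1]=?,low[2]=?,low[3]=0,low[4]=0,low[5]=?); scc=(scc[0]=?,scc[1]=?,scc[2]=?,scc[3]=?,scc[4]=?,scc[5]=?)
step 2: low=(low[0]=0,low[1]=?,low[2]=?,low[3]=0,low[4]=0,low[5]=?); scc=(scc[0]=?,scc[1]=?,scc[2]=?,scc[3]=?,scc[4]=?,scc[5]=?)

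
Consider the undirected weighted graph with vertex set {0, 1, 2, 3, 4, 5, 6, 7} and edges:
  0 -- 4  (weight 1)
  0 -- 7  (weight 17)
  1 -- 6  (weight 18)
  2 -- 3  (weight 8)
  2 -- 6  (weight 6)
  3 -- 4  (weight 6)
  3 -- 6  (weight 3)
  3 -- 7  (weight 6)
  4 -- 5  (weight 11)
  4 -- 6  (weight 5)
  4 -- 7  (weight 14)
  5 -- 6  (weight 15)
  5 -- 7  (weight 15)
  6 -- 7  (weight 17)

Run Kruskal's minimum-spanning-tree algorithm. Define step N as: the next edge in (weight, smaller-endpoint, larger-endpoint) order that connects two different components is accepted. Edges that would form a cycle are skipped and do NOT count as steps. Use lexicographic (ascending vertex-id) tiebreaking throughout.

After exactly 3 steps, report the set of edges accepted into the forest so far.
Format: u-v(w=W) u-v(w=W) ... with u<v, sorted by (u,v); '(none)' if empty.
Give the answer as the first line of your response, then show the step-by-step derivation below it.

0-4(w=1) 3-6(w=3) 4-6(w=5)

step 1: add edge 0-4 (w=1); MST = {0-4(w=1)}
step 2: add edge 3-6 (w=3); MST = {0-4(w=1) 3-6(w=3)}
step 3: add edge 4-6 (w=5); MST = {0-4(w=1) 3-6(w=3) 4-6(w=5)}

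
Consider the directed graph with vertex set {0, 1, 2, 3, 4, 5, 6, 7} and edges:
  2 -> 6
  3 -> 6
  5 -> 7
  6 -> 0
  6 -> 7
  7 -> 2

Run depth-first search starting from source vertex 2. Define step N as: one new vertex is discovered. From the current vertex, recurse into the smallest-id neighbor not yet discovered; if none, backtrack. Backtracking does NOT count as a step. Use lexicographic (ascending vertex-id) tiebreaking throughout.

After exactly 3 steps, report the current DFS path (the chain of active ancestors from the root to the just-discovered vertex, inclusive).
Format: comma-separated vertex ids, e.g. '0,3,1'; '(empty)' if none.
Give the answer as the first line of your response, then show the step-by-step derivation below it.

2,6,0

step 1: discover 2; path=2; order=2
step 2: discover 6; path=2>6; order=2,6
step 3: discover 0; path=2>6>0; order=2,6,0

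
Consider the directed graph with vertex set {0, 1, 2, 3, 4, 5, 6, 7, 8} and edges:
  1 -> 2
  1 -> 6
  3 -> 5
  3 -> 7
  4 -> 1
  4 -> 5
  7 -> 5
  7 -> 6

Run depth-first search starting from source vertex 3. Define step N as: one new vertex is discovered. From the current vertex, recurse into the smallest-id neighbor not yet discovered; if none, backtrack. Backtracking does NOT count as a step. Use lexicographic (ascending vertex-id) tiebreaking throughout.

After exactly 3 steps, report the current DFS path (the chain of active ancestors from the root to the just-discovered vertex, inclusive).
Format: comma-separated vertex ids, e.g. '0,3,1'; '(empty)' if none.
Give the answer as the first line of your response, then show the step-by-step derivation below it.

3,7

step 1: discover 3; path=3; order=3
step 2: discover 5; path=3>5; order=3,5
step 3: discover 7; path=3>7; order=3,5,7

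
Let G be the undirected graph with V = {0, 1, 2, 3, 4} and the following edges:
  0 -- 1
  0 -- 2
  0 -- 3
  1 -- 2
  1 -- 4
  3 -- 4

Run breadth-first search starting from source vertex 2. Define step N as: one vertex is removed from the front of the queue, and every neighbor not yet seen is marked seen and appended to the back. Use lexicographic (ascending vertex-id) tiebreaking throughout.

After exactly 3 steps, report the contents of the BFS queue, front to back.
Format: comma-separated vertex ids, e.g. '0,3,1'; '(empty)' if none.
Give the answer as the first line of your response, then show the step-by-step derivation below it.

3,4

step 1: dequeue 2; queue=[0,1]; order=2
step 2: dequeue 0; queue=[1,3]; order=2,0
step 3: dequeue 1; queue=[3,4]; order=2,0,1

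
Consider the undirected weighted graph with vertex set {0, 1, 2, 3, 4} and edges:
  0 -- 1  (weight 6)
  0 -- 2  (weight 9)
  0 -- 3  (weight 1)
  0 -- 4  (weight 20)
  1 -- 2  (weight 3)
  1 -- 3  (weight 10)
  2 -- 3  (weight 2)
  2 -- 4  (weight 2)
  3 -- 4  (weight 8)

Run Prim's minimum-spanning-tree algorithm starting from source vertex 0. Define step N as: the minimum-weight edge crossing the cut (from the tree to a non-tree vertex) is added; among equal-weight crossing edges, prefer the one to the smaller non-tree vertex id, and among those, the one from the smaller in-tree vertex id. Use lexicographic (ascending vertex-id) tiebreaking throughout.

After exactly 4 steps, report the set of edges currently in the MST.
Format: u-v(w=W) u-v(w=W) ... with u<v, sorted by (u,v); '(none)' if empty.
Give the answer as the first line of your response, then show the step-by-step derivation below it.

0-3(w=1) 1-2(w=3) 2-3(w=2) 2-4(w=2)

step 1: add edge 0-3 (w=1); MST = {0-3(w=1)}
step 2: add edge 2-3 (w=2); MST = {0-3(w=1) 2-3(w=2)}
step 3: add edge 2-4 (w=2); MST = {0-3(w=1) 2-3(w=2) 2-4(w=2)}
step 4: add edge 1-2 (w=3); MST = {0-3(w=1) 1-2(w=3) 2-3(w=2) 2-4(w=2)}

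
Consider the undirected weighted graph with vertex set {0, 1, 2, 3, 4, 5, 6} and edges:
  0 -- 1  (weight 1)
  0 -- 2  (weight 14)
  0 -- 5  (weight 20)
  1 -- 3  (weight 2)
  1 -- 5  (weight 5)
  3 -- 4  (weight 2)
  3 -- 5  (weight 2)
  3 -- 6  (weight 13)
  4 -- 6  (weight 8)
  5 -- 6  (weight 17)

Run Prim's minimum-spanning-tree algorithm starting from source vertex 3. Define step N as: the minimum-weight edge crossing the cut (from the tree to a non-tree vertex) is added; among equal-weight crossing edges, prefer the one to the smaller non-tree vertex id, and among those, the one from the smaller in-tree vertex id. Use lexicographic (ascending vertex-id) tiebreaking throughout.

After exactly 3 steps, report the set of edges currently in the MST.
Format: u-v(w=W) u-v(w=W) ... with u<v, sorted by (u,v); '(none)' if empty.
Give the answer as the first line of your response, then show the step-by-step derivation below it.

0-1(w=1) 1-3(w=2) 3-4(w=2)

step 1: add edge 1-3 (w=2); MST = {1-3(w=2)}
step 2: add edge 0-1 (w=1); MST = {0-1(w=1) 1-3(w=2)}
step 3: add edge 3-4 (w=2); MST = {0-1(w=1) 1-3(w=2) 3-4(w=2)}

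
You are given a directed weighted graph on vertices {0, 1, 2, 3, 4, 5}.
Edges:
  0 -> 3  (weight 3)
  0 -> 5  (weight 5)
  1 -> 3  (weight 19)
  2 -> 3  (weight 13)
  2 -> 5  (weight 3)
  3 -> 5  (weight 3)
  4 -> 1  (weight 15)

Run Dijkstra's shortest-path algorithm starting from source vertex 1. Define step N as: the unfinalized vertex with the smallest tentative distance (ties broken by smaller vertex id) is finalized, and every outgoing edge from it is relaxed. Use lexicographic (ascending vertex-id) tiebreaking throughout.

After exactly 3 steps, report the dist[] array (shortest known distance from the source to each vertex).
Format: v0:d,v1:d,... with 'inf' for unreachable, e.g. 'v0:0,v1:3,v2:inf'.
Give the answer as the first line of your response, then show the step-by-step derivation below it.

v0:inf,v1:0,v2:inf,v3:19,v4:inf,v5:22

step 1: dist = v0:inf,v1:0,v2:inf,v3:19,v4:inf,v5:inf
step 2: dist = v0:inf,v1:0,v2:inf,v3:19,v4:inf,v5:22
step 3: dist = v0:inf,v1:0,v2:inf,v3:19,v4:inf,v5:22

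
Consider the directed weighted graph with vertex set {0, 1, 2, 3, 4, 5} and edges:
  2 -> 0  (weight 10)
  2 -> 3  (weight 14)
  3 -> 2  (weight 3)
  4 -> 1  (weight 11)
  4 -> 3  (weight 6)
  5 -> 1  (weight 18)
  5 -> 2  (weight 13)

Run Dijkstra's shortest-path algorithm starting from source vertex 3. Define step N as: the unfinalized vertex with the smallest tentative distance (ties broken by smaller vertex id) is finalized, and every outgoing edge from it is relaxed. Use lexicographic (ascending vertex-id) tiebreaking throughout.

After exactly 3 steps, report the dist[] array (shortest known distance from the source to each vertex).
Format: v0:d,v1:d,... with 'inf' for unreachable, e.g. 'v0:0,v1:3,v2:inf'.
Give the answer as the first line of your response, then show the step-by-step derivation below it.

v0:13,v1:inf,v2:3,v3:0,v4:inf,v5:inf

step 1: dist = v0:inf,v1:inf,v2:3,v3:0,v4:inf,v5:inf
step 2: dist = v0:13,v1:inf,v2:3,v3:0,v4:inf,v5:inf
step 3: dist = v0:13,v1:inf,v2:3,v3:0,v4:inf,v5:inf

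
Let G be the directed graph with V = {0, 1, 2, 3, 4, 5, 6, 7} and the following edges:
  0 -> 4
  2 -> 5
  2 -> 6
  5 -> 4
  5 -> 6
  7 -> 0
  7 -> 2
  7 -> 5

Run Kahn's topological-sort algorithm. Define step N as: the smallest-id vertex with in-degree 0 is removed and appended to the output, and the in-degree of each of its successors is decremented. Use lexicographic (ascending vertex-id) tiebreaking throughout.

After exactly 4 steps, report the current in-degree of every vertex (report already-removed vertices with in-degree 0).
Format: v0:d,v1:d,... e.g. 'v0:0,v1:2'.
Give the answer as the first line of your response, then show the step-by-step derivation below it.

v0:0,v1:0,v2:0,v3:0,v4:1,v5:1,v6:2,v7:0

step 1: output 1; order=[1]; indeg=(1,0,1,0,2,2,2,0)
step 2: output 3; order=[1,3]; indeg=(1,0,1,0,2,2,2,0)
step 3: output 7; order=[1,3,7]; indeg=(0,0,0,0,2,1,2,0)
step 4: output 0; order=[1,3,7,0]; indeg=(0,0,0,0,1,1,2,0)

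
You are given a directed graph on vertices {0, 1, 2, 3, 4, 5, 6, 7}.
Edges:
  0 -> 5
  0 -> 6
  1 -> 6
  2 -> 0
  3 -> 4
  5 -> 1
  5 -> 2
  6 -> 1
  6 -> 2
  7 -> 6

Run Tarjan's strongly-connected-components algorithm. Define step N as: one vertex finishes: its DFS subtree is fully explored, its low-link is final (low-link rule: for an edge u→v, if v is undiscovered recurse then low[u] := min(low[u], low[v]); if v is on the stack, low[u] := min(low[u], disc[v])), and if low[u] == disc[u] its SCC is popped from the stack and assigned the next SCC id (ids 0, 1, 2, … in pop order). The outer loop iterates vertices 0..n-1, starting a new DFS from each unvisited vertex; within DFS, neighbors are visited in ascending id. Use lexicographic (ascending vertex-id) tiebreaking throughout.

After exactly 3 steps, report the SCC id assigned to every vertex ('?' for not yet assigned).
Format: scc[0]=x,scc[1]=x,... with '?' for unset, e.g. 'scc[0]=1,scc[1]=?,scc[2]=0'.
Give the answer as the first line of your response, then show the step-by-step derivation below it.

scc[0]=?,scc[1]=?,scc[2]=?,scc[3]=?,scc[4]=?,scc[5]=?,scc[6]=?,scc[7]=?

step 1: low=(low[0]=0,low[1]=2,low[2]=0,low[3]=?,low[4]=?,low[5]=1,low[6]=2,low[7]=?); scc=(scc[0]=?,scc[1]=?,scc[2]=?,scc[3]=?,scc[4]=?,scc[5]=?,scc[6]=?,scc[7]=?)
step 2: low=(low[0]=0,low[1]=2,low[2]=0,low[3]=?,low[4]=?,low[5]=1,low[6]=0,low[7]=?); scc=(scc[0]=?,scc[1]=?,scc[2]=?,scc[3]=?,scc[4]=?,scc[5]=?,scc[6]=?,scc[7]=?)
step 3: low=(low[0]=0,low[1]=0,low[2]=0,low[3]=?,low[4]=?,low[5]=1,low[6]=0,low[7]=?); scc=(scc[0]=?,scc[1]=?,scc[2]=?,scc[3]=?,scc[4]=?,scc[5]=?,scc[6]=?,scc[7]=?)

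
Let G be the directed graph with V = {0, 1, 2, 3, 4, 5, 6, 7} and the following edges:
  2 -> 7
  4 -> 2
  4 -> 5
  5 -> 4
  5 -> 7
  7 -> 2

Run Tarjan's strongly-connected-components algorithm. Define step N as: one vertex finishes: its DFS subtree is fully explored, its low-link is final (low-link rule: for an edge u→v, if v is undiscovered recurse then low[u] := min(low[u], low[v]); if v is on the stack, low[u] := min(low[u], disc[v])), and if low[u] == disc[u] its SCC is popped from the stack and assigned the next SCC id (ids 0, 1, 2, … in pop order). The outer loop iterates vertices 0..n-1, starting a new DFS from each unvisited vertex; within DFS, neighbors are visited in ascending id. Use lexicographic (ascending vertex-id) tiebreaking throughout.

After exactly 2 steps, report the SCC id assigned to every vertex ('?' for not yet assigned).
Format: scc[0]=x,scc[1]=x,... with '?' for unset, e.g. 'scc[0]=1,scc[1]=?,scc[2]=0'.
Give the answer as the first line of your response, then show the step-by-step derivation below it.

scc[0]=0,scc[1]=1,scc[2]=?,scc[3]=?,scc[4]=?,scc[5]=?,scc[6]=?,scc[7]=?

step 1: low=(low[0]=0,low[1]=?,low[2]=?,low[3]=?,low[4]=?,low[5]=?,low[6]=?,low[7]=?); scc=(scc[0]=0,scc[1]=?,scc[2]=?,scc[3]=?,scc[4]=?,scc[5]=?,scc[6]=?,scc[7]=?)
step 2: low=(low[0]=0,low[1]=1,low[2]=?,low[3]=?,low[4]=?,low[5]=?,low[6]=?,low[7]=?); scc=(scc[0]=0,scc[1]=1,scc[2]=?,scc[3]=?,scc[4]=?,scc[5]=?,scc[6]=?,scc[7]=?)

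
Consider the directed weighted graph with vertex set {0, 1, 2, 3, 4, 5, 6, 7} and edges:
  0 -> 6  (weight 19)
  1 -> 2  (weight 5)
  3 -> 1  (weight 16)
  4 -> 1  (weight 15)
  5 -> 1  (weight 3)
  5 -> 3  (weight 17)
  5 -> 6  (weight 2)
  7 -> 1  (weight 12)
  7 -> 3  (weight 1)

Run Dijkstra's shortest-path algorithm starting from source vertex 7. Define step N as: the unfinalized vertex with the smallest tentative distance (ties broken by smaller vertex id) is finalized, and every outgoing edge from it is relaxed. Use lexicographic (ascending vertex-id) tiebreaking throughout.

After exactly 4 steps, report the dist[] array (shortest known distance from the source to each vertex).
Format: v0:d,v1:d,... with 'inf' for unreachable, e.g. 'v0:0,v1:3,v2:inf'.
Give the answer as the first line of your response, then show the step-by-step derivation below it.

v0:inf,v1:12,v2:17,v3:1,v4:inf,v5:inf,v6:inf,v7:0

step 1: dist = v0:inf,v1:12,v2:inf,v3:1,v4:inf,v5:inf,v6:inf,v7:0
step 2: dist = v0:inf,v1:12,v2:inf,v3:1,v4:inf,v5:inf,v6:inf,v7:0
step 3: dist = v0:inf,v1:12,v2:17,v3:1,v4:inf,v5:inf,v6:inf,v7:0
step 4: dist = v0:inf,v1:12,v2:17,v3:1,v4:inf,v5:inf,v6:inf,v7:0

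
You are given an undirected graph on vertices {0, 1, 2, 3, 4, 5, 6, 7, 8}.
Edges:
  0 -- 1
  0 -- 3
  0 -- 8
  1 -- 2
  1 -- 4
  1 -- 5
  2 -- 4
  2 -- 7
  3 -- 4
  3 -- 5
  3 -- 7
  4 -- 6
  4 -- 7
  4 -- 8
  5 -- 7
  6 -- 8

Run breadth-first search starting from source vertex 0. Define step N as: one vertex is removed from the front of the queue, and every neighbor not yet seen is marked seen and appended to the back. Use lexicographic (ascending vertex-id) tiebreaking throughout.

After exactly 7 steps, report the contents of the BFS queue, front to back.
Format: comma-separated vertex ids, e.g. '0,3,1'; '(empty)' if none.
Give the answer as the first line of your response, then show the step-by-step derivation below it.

7,6

step 1: dequeue 0; queue=[1,3,8]; order=0
step 2: dequeue 1; queue=[3,8,2,4,5]; order=0,1
step 3: dequeue 3; queue=[8,2,4,5,7]; order=0,1,3
step 4: dequeue 8; queue=[2,4,5,7,6]; order=0,1,3,8
step 5: dequeue 2; queue=[4,5,7,6]; order=0,1,3,8,2
step 6: dequeue 4; queue=[5,7,6]; order=0,1,3,8,2,4
step 7: dequeue 5; queue=[7,6]; order=0,1,3,8,2,4,5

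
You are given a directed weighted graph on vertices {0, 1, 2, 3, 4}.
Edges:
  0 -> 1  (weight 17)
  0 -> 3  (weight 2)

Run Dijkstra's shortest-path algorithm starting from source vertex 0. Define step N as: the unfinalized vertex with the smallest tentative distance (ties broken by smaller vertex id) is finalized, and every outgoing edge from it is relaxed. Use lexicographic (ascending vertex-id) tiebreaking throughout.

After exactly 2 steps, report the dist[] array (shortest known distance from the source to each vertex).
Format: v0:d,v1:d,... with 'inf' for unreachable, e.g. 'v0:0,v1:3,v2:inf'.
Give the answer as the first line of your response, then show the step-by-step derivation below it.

v0:0,v1:17,v2:inf,v3:2,v4:inf

step 1: dist = v0:0,v1:17,v2:inf,v3:2,v4:inf
step 2: dist = v0:0,v1:17,v2:inf,v3:2,v4:inf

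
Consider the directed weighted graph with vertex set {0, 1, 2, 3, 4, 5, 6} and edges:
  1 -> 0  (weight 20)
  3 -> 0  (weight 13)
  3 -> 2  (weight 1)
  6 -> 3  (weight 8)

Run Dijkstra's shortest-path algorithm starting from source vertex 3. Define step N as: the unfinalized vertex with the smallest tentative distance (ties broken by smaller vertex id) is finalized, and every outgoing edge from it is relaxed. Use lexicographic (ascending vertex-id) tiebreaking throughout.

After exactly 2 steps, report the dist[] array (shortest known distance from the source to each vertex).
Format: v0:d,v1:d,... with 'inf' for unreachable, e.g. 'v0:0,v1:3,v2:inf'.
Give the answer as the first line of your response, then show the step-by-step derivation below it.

v0:13,v1:inf,v2:1,v3:0,v4:inf,v5:inf,v6:inf

step 1: dist = v0:13,v1:inf,v2:1,v3:0,v4:inf,v5:inf,v6:inf
step 2: dist = v0:13,v1:inf,v2:1,v3:0,v4:inf,v5:inf,v6:inf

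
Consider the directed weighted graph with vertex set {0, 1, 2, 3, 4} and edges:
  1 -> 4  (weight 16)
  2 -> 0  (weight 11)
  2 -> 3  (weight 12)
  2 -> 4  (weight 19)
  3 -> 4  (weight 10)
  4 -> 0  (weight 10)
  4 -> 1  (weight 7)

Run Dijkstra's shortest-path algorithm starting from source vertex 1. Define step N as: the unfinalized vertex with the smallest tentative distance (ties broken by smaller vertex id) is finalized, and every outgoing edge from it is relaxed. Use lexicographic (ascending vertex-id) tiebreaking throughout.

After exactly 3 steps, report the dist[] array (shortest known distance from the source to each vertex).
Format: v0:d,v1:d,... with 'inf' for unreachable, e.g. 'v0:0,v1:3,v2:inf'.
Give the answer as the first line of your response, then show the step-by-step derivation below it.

v0:26,v1:0,v2:inf,v3:inf,v4:16

step 1: dist = v0:inf,v1:0,v2:inf,v3:inf,v4:16
step 2: dist = v0:26,v1:0,v2:inf,v3:inf,v4:16
step 3: dist = v0:26,v1:0,v2:inf,v3:inf,v4:16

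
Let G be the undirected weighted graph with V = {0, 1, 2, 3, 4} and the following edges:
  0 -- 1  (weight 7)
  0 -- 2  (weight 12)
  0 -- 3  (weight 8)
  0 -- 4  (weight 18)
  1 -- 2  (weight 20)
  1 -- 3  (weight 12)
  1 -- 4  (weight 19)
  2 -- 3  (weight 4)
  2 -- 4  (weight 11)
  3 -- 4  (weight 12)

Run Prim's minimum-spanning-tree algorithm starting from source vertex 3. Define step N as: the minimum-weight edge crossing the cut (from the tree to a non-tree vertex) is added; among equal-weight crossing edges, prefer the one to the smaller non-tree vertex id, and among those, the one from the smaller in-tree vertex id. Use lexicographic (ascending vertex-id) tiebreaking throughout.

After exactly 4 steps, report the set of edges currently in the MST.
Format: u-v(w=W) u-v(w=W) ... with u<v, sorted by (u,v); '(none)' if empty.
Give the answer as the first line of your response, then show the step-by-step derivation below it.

0-1(w=7) 0-3(w=8) 2-3(w=4) 2-4(w=11)

step 1: add edge 2-3 (w=4); MST = {2-3(w=4)}
step 2: add edge 0-3 (w=8); MST = {0-3(w=8) 2-3(w=4)}
step 3: add edge 0-1 (w=7); MST = {0-1(w=7) 0-3(w=8) 2-3(w=4)}
step 4: add edge 2-4 (w=11); MST = {0-1(w=7) 0-3(w=8) 2-3(w=4) 2-4(w=11)}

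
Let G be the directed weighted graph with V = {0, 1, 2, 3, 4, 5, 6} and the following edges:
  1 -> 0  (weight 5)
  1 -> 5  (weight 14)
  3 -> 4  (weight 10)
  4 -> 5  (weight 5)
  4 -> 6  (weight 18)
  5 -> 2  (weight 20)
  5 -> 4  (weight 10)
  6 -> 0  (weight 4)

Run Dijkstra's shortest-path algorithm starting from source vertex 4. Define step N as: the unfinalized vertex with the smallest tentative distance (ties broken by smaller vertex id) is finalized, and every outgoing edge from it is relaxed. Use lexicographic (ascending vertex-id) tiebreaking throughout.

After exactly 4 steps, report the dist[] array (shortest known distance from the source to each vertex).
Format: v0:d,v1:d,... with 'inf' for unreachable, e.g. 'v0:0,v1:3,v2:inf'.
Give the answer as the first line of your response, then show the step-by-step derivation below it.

v0:22,v1:inf,v2:25,v3:inf,v4:0,v5:5,v6:18

step 1: dist = v0:inf,v1:inf,v2:inf,v3:inf,v4:0,v5:5,v6:18
step 2: dist = v0:inf,v1:inf,v2:25,v3:inf,v4:0,v5:5,v6:18
step 3: dist = v0:22,v1:inf,v2:25,v3:inf,v4:0,v5:5,v6:18
step 4: dist = v0:22,v1:inf,v2:25,v3:inf,v4:0,v5:5,v6:18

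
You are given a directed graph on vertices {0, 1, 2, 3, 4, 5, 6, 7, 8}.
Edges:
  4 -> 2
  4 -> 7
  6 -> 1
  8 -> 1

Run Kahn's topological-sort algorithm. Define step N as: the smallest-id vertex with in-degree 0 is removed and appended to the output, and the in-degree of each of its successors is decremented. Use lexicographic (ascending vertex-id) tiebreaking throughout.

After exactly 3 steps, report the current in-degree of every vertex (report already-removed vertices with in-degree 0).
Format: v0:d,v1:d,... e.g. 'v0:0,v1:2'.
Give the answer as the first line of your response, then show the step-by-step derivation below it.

v0:0,v1:2,v2:0,v3:0,v4:0,v5:0,v6:0,v7:0,v8:0

step 1: output 0; order=[0]; indeg=(0,2,1,0,0,0,0,1,0)
step 2: output 3; order=[0,3]; indeg=(0,2,1,0,0,0,0,1,0)
step 3: output 4; order=[0,3,4]; indeg=(0,2,0,0,0,0,0,0,0)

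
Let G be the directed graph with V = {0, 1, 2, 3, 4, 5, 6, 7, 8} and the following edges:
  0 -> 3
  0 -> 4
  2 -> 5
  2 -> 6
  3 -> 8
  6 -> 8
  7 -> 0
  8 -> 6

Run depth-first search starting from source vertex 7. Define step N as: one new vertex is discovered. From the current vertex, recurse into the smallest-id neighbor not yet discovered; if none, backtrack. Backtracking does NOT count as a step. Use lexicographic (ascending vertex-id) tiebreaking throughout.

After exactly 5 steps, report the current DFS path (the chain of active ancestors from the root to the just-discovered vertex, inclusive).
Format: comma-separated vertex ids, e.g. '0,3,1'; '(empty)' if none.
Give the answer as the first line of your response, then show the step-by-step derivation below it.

7,0,3,8,6

step 1: discover 7; path=7; order=7
step 2: discover 0; path=7>0; order=7,0
step 3: discover 3; path=7>0>3; order=7,0,3
step 4: discover 8; path=7>0>3>8; order=7,0,3,8
step 5: discover 6; path=7>0>3>8>6; order=7,0,3,8,6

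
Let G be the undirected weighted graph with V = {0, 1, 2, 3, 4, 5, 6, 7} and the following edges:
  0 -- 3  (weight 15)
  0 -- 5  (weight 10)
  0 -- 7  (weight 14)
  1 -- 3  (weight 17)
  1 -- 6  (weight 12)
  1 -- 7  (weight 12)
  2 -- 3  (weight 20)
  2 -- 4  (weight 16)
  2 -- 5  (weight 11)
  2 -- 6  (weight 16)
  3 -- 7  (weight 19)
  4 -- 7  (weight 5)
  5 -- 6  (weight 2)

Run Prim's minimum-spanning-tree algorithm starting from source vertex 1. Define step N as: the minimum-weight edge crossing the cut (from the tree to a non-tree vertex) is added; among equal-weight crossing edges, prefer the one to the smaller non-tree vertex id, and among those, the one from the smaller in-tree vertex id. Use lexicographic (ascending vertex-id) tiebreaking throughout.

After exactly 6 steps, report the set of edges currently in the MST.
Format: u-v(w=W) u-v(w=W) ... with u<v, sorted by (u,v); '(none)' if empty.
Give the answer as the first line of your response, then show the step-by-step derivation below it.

0-5(w=10) 1-6(w=12) 1-7(w=12) 2-5(w=11) 4-7(w=5) 5-6(w=2)

step 1: add edge 1-6 (w=12); MST = {1-6(w=12)}
step 2: add edge 5-6 (w=2); MST = {1-6(w=12) 5-6(w=2)}
step 3: add edge 0-5 (w=10); MST = {0-5(w=10) 1-6(w=12) 5-6(w=2)}
step 4: add edge 2-5 (w=11); MST = {0-5(w=10) 1-6(w=12) 2-5(w=11) 5-6(w=2)}
step 5: add edge 1-7 (w=12); MST = {0-5(w=10) 1-6(w=12) 1-7(w=12) 2-5(w=11) 5-6(w=2)}
step 6: add edge 4-7 (w=5); MST = {0-5(w=10) 1-6(w=12) 1-7(w=12) 2-5(w=11) 4-7(w=5) 5-6(w=2)}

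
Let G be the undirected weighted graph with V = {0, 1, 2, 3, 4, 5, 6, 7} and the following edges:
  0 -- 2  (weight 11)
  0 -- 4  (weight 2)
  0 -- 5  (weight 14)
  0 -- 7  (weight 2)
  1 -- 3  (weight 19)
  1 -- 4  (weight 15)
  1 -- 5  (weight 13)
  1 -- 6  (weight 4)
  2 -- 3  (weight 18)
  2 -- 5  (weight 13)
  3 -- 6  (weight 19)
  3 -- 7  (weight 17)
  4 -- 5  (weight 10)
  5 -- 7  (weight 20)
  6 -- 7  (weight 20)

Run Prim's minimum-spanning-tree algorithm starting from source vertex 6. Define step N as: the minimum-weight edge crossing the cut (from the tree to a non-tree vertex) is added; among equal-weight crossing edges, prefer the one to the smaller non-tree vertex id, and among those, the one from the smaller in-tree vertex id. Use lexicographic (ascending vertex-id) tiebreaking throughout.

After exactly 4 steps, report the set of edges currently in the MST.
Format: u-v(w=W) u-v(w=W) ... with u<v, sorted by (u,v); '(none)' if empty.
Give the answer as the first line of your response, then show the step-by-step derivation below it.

0-4(w=2) 1-5(w=13) 1-6(w=4) 4-5(w=10)

step 1: add edge 1-6 (w=4); MST = {1-6(w=4)}
step 2: add edge 1-5 (w=13); MST = {1-5(w=13) 1-6(w=4)}
step 3: add edge 4-5 (w=10); MST = {1-5(w=13) 1-6(w=4) 4-5(w=10)}
step 4: add edge 0-4 (w=2); MST = {0-4(w=2) 1-5(w=13) 1-6(w=4) 4-5(w=10)}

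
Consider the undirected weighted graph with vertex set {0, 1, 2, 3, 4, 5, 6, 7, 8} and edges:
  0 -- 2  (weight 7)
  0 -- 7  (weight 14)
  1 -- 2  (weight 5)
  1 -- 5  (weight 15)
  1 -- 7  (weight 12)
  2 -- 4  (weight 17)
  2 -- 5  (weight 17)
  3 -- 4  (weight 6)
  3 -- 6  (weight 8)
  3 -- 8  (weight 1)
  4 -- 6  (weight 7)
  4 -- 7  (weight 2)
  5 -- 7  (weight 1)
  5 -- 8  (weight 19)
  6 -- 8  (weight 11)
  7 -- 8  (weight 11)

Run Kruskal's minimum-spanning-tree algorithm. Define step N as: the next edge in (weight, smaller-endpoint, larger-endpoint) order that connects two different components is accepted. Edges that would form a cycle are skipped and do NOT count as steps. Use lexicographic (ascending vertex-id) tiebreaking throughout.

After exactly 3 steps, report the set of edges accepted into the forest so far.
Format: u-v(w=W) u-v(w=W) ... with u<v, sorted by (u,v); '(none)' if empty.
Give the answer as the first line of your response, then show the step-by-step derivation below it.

3-8(w=1) 4-7(w=2) 5-7(w=1)

step 1: add edge 3-8 (w=1); MST = {3-8(w=1)}
step 2: add edge 5-7 (w=1); MST = {3-8(w=1) 5-7(w=1)}
step 3: add edge 4-7 (w=2); MST = {3-8(w=1) 4-7(w=2) 5-7(w=1)}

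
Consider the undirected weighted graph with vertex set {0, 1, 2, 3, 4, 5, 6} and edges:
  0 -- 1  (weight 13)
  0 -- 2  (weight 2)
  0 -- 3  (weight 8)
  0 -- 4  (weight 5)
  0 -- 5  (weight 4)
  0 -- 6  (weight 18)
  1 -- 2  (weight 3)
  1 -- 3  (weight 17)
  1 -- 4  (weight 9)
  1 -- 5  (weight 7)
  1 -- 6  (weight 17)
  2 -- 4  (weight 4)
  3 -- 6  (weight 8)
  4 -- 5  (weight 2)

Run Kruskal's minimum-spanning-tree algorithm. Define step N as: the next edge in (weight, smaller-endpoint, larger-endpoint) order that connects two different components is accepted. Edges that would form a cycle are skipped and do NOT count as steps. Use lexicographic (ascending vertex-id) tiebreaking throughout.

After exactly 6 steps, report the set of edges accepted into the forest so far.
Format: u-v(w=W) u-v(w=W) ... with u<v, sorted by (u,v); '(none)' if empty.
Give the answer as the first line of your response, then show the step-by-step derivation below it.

0-2(w=2) 0-3(w=8) 0-5(w=4) 1-2(w=3) 3-6(w=8) 4-5(w=2)

step 1: add edge 0-2 (w=2); MST = {0-2(w=2)}
step 2: add edge 4-5 (w=2); MST = {0-2(w=2) 4-5(w=2)}
step 3: add edge 1-2 (w=3); MST = {0-2(w=2) 1-2(w=3) 4-5(w=2)}
step 4: add edge 0-5 (w=4); MST = {0-2(w=2) 0-5(w=4) 1-2(w=3) 4-5(w=2)}
step 5: add edge 0-3 (w=8); MST = {0-2(w=2) 0-3(w=8) 0-5(w=4) 1-2(w=3) 4-5(w=2)}
step 6: add edge 3-6 (w=8); MST = {0-2(w=2) 0-3(w=8) 0-5(w=4) 1-2(w=3) 3-6(w=8) 4-5(w=2)}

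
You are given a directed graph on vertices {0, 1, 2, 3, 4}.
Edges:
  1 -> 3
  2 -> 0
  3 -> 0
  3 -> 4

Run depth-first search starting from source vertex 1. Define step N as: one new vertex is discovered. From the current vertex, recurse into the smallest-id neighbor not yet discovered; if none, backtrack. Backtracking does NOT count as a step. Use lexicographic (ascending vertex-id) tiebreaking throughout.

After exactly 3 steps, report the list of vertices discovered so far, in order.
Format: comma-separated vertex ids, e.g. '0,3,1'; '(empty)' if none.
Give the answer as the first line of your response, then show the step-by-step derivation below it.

1,3,0

step 1: discover 1; path=1; order=1
step 2: discover 3; path=1>3; order=1,3
step 3: discover 0; path=1>3>0; order=1,3,0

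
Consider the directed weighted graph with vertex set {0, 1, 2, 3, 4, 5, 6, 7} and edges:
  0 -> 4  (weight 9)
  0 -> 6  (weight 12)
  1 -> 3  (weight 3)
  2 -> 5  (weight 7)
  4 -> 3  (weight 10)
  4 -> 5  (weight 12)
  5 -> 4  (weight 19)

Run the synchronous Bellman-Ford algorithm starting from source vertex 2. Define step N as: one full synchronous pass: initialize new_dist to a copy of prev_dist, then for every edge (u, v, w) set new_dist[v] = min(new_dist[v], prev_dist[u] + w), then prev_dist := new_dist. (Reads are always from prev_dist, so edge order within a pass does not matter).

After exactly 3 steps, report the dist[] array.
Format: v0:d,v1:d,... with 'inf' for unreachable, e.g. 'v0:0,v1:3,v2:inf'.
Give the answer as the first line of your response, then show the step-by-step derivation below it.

v0:inf,v1:inf,v2:0,v3:36,v4:26,v5:7,v6:inf,v7:inf

step 1: dist = v0:inf,v1:inf,v2:0,v3:inf,v4:inf,v5:7,v6:inf,v7:inf
step 2: dist = v0:inf,v1:inf,v2:0,v3:inf,v4:26,v5:7,v6:inf,v7:inf
step 3: dist = v0:inf,v1:inf,v2:0,v3:36,v4:26,v5:7,v6:inf,v7:inf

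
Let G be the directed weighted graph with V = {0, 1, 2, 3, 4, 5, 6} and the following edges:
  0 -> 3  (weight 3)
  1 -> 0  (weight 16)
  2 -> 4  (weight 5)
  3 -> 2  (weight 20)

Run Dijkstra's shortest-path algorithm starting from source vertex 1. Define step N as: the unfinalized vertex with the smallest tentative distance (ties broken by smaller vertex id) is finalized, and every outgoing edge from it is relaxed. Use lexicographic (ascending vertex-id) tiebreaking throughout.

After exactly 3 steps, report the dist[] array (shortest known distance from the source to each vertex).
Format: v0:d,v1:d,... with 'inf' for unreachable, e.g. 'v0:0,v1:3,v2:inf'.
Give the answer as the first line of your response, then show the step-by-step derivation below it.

v0:16,v1:0,v2:39,v3:19,v4:inf,v5:inf,v6:inf

step 1: dist = v0:16,v1:0,v2:inf,v3:inf,v4:inf,v5:inf,v6:inf
step 2: dist = v0:16,v1:0,v2:inf,v3:19,v4:inf,v5:inf,v6:inf
step 3: dist = v0:16,v1:0,v2:39,v3:19,v4:inf,v5:inf,v6:inf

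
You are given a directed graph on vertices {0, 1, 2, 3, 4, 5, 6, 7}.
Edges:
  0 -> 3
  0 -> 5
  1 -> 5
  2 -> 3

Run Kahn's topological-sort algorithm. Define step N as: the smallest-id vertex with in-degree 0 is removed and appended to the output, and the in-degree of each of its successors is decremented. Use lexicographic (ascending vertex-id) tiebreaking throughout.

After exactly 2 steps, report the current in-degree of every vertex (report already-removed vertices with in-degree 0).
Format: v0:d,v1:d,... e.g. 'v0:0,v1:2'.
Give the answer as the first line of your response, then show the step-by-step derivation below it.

v0:0,v1:0,v2:0,v3:1,v4:0,v5:0,v6:0,v7:0

step 1: output 0; order=[0]; indeg=(0,0,0,1,0,1,0,0)
step 2: output 1; order=[0,1]; indeg=(0,0,0,1,0,0,0,0)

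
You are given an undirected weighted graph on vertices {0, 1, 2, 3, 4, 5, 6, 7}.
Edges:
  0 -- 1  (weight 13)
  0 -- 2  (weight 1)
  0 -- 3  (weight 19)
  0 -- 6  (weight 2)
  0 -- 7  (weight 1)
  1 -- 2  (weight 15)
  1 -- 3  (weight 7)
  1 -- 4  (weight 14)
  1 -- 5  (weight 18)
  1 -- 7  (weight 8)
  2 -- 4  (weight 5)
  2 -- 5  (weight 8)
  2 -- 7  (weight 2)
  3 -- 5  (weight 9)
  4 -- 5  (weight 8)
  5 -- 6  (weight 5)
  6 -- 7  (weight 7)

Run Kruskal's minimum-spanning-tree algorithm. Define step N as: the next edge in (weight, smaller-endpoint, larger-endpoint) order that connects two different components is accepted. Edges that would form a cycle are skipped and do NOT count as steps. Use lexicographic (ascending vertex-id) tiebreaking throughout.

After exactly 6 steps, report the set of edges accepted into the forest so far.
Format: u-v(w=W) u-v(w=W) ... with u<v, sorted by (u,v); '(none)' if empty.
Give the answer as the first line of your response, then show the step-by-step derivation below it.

0-2(w=1) 0-6(w=2) 0-7(w=1) 1-3(w=7) 2-4(w=5) 5-6(w=5)

step 1: add edge 0-2 (w=1); MST = {0-2(w=1)}
step 2: add edge 0-7 (w=1); MST = {0-2(w=1) 0-7(w=1)}
step 3: add edge 0-6 (w=2); MST = {0-2(w=1) 0-6(w=2) 0-7(w=1)}
step 4: add edge 2-4 (w=5); MST = {0-2(w=1) 0-6(w=2) 0-7(w=1) 2-4(w=5)}
step 5: add edge 5-6 (w=5); MST = {0-2(w=1) 0-6(w=2) 0-7(w=1) 2-4(w=5) 5-6(w=5)}
step 6: add edge 1-3 (w=7); MST = {0-2(w=1) 0-6(w=2) 0-7(w=1) 1-3(w=7) 2-4(w=5) 5-6(w=5)}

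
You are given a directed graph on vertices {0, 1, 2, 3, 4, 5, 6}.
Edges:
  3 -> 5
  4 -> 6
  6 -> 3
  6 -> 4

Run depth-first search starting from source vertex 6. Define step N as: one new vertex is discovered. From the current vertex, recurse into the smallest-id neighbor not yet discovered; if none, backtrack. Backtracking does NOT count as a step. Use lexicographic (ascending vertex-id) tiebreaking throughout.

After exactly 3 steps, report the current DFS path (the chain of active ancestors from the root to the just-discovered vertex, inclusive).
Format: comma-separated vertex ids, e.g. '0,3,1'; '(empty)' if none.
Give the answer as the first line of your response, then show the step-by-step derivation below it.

6,3,5

step 1: discover 6; path=6; order=6
step 2: discover 3; path=6>3; order=6,3
step 3: discover 5; path=6>3>5; order=6,3,5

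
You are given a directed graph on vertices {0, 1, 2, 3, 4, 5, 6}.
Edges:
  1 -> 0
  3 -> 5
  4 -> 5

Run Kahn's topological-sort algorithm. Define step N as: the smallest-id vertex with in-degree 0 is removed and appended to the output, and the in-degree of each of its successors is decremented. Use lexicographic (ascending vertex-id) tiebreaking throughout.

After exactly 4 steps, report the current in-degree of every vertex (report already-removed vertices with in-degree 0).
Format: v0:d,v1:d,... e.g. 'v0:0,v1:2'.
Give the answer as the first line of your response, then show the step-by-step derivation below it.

v0:0,v1:0,v2:0,v3:0,v4:0,v5:1,v6:0

step 1: output 1; order=[1]; indeg=(0,0,0,0,0,2,0)
step 2: output 0; order=[1,0]; indeg=(0,0,0,0,0,2,0)
step 3: output 2; order=[1,0,2]; indeg=(0,0,0,0,0,2,0)
step 4: output 3; order=[1,0,2,3]; indeg=(0,0,0,0,0,1,0)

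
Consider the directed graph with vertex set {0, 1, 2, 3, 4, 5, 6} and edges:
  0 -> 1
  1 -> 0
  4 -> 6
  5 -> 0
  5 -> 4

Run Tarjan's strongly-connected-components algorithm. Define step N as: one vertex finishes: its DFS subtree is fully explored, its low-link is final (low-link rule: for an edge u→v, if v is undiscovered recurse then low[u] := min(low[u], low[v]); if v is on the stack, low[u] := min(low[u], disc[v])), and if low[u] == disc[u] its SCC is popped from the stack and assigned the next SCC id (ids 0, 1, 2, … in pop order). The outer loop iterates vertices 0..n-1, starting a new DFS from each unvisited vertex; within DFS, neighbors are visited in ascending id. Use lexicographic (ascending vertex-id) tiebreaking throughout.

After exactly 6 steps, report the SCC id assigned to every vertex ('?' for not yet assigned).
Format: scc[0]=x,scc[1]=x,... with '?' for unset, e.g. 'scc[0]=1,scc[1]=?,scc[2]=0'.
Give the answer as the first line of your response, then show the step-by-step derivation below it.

scc[0]=0,scc[1]=0,scc[2]=1,scc[3]=2,scc[4]=4,scc[5]=?,scc[6]=3

step 1: low=(low[0]=0,low[1]=0,low[2]=?,low[3]=?,low[4]=?,low[5]=?,low[6]=?); scc=(scc[0]=?,scc[1]=?,scc[2]=?,scc[3]=?,scc[4]=?,scc[5]=?,scc[6]=?)
step 2: low=(low[0]=0,low[1]=0,low[2]=?,low[3]=?,low[4]=?,low[5]=?,low[6]=?); scc=(scc[0]=0,scc[1]=0,scc[2]=?,scc[3]=?,scc[4]=?,scc[5]=?,scc[6]=?)
step 3: low=(low[0]=0,low[1]=0,low[2]=2,low[3]=?,low[4]=?,low[5]=?,low[6]=?); scc=(scc[0]=0,scc[1]=0,scc[2]=1,scc[3]=?,scc[4]=?,scc[5]=?,scc[6]=?)
step 4: low=(low[0]=0,low[1]=0,low[2]=2,low[3]=3,low[4]=?,low[5]=?,low[6]=?); scc=(scc[0]=0,scc[1]=0,scc[2]=1,scc[3]=2,scc[4]=?,scc[5]=?,scc[6]=?)
step 5: low=(low[0]=0,low[1]=0,low[2]=2,low[3]=3,low[4]=4,low[5]=?,low[6]=5); scc=(scc[0]=0,scc[1]=0,scc[2]=1,scc[3]=2,scc[4]=?,scc[5]=?,scc[6]=3)
step 6: low=(low[0]=0,low[1]=0,low[2]=2,low[3]=3,low[4]=4,low[5]=?,low[6]=5); scc=(scc[0]=0,scc[1]=0,scc[2]=1,scc[3]=2,scc[4]=4,scc[5]=?,scc[6]=3)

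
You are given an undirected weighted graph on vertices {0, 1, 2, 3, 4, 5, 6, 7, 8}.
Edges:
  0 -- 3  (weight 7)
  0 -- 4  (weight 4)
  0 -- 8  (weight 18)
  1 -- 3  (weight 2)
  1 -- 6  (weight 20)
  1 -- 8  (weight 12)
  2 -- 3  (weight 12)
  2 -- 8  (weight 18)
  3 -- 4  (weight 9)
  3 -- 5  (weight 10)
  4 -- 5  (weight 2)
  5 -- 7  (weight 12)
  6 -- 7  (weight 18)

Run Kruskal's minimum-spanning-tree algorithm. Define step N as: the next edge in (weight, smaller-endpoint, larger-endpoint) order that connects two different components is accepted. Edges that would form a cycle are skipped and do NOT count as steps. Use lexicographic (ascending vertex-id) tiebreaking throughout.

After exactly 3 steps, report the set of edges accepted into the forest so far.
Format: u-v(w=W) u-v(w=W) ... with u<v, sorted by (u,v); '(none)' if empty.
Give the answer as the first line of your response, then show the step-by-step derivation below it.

0-4(w=4) 1-3(w=2) 4-5(w=2)

step 1: add edge 1-3 (w=2); MST = {1-3(w=2)}
step 2: add edge 4-5 (w=2); MST = {1-3(w=2) 4-5(w=2)}
step 3: add edge 0-4 (w=4); MST = {0-4(w=4) 1-3(w=2) 4-5(w=2)}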